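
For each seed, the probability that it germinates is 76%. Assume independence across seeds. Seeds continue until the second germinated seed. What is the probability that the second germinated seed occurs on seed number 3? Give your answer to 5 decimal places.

0.27725

Y = trial on which the second success occurs; negative binomial, r=2, p=0.76.
P(Y=3) = C(2,1) · p^2 · (1−p)^1
= 2 · 0.5776 · 0.24 = 0.2772480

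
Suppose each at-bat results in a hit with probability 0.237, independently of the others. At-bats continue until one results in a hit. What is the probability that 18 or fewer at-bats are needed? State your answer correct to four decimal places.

0.9923

Y = number of at-bats to the first success; geometric, p = 0.237.
P(Y ≤ 18) = 1 − (1−p)^18 = 1 − 0.007681 = 0.992319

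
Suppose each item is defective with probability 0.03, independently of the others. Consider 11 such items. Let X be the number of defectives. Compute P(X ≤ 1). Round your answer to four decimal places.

0.9587

X ~ Binomial(11, 0.03); P(X ≤ 1) = Σ C(11,k) p^k (1−p)^(11−k) over k:
  k=0: C(11,0)·0.03^0·0.97^11 = 0.715301
  k=1: C(11,1)·0.03^1·0.97^10 = 0.243350
Total = 0.958651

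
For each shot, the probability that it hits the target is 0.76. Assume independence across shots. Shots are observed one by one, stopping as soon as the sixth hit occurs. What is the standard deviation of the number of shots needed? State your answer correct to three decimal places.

Y = total shots until the sixth success; negative binomial with r=6, p=0.76.
SD(Y) = √[r(1−p)/p²] = √(2.49307) = 1.57895

1.579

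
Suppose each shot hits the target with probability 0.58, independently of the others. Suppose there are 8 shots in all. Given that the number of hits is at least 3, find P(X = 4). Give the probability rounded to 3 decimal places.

0.263

X ~ Binomial(8, 0.58). Want P(X=4 | X≥3) = P(X=4) / P(X≥3).
P(X=4) = C(8,4)·0.58^4·0.42^4 = 0.24649
P(X≥3) = 1 − 0.00097 − 0.01070 − 0.05170 = 0.93663
Ratio = 0.24649 / 0.93663 = 0.26317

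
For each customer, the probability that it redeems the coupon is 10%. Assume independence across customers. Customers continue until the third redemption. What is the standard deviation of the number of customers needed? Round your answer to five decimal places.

Y = total customers until the third success; negative binomial with r=3, p=0.10.
SD(Y) = √[r(1−p)/p²] = √(270.0000000) = 16.4316767

16.43168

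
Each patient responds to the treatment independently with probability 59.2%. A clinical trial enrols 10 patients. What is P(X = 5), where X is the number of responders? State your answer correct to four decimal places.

X ~ Binomial(n=10, p=0.592).
P(X=5) = C(10,5) · p^5 · (1−p)^5
= 252 · 0.072712 · 0.011306 = 0.207162

0.2072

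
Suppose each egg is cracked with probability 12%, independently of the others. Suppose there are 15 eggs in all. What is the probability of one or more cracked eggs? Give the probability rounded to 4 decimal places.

0.8530

P(at least one) = 1 − P(none) = 1 − (1 − 0.12)^15
= 1 − 0.146974 = 0.853026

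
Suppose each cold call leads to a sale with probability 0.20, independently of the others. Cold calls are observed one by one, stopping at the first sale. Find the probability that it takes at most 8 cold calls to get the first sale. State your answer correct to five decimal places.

Y = number of cold calls to the first success; geometric, p = 0.20.
P(Y ≤ 8) = 1 − (1−p)^8 = 1 − 0.1677722 = 0.8322278

0.83223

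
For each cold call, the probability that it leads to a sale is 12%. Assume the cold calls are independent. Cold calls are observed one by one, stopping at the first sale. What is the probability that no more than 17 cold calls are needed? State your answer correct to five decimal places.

Y = number of cold calls to the first success; geometric, p = 0.12.
P(Y ≤ 17) = 1 − (1−p)^17 = 1 − 0.1138166 = 0.8861834

0.88618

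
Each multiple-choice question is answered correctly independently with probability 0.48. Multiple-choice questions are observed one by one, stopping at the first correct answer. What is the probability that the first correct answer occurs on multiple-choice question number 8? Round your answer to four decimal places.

Geometric (trials to first success), p = 0.48.
P(Y = 8) = (1−p)^7 · p = 0.010281 · 0.48 = 0.004935

0.0049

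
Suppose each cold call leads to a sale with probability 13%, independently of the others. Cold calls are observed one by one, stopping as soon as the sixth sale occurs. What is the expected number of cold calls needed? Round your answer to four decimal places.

46.1538

Y = total cold calls until the sixth success; negative binomial with r=6, p=0.13.
E[Y] = r / p = 6 / 0.13 = 46.153846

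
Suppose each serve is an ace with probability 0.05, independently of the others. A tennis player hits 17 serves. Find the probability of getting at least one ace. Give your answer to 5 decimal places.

0.58188

P(at least one) = 1 − P(none) = 1 − (1 − 0.05)^17
= 1 − 0.4181203 = 0.5818797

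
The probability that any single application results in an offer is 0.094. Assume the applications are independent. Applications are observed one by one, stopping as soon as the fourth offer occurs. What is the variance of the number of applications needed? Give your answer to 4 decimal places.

Y = total applications until the fourth success; negative binomial with r=4, p=0.094.
Var(Y) = r(1−p)/p² = 4·0.906 / 0.094² = 410.140335

410.1403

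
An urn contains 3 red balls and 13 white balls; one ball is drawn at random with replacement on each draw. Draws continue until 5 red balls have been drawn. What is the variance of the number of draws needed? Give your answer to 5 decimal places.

115.55556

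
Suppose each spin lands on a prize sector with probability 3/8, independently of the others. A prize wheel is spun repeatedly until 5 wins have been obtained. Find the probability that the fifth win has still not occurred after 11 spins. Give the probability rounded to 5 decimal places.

0.60145

Needing more than 11 spins ⇔ fewer than 5 successes in the first 11. With X ~ Binomial(11, 0.375), P(Y > 11) = P(X ≤ 4).
  k=0: C(11,0)·0.375^0·0.625^11 = 0.0056843
  k=1: C(11,1)·0.375^1·0.625^10 = 0.0375167
  k=2: C(11,2)·0.375^2·0.625^9 = 0.1125500
  k=3: C(11,3)·0.375^3·0.625^8 = 0.2025899
  k=4: C(11,4)·0.375^4·0.625^7 = 0.2431079
P(X ≤ 4) = 0.6014488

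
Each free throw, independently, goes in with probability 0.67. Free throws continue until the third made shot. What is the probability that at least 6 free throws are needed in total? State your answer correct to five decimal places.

0.20496

Needing more than 5 free throws ⇔ fewer than 3 successes in the first 5. With X ~ Binomial(5, 0.67), P(Y > 5) = P(X ≤ 2).
  k=0: C(5,0)·0.67^0·0.33^5 = 0.0039135
  k=1: C(5,1)·0.67^1·0.33^4 = 0.0397284
  k=2: C(5,2)·0.67^2·0.33^3 = 0.1613212
P(X ≤ 2) = 0.2049631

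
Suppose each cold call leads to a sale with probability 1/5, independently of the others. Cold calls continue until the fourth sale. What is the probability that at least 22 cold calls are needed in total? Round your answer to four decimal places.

Needing more than 21 cold calls ⇔ fewer than 4 successes in the first 21. With X ~ Binomial(21, 0.20), P(Y > 21) = P(X ≤ 3).
  k=0: C(21,0)·0.20^0·0.80^21 = 0.009223
  k=1: C(21,1)·0.20^1·0.80^20 = 0.048423
  k=2: C(21,2)·0.20^2·0.80^19 = 0.121057
  k=3: C(21,3)·0.20^3·0.80^18 = 0.191673
P(X ≤ 3) = 0.370376

0.3704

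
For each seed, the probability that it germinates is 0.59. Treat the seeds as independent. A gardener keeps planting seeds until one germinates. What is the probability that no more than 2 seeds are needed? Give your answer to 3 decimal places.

0.832

Y = number of seeds to the first success; geometric, p = 0.59.
P(Y ≤ 2) = 1 − (1−p)^2 = 1 − 0.16810 = 0.83190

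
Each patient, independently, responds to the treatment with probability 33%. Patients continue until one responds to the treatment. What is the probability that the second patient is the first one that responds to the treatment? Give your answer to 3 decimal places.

Geometric (trials to first success), p = 0.33.
P(Y = 2) = (1−p)^1 · p = 0.67 · 0.33 = 0.22110

0.221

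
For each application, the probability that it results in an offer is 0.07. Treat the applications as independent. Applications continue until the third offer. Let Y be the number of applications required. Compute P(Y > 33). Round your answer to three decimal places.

0.590

Needing more than 33 applications ⇔ fewer than 3 successes in the first 33. With X ~ Binomial(33, 0.07), P(Y > 33) = P(X ≤ 2).
  k=0: C(33,0)·0.07^0·0.93^33 = 0.09119
  k=1: C(33,1)·0.07^1·0.93^32 = 0.22650
  k=2: C(33,2)·0.07^2·0.93^31 = 0.27277
P(X ≤ 2) = 0.59046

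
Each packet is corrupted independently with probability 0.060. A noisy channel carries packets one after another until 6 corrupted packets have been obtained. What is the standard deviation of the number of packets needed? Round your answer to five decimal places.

Y = total packets until the sixth success; negative binomial with r=6, p=0.06.
SD(Y) = √[r(1−p)/p²] = √(1566.6666667) = 39.5811403

39.58114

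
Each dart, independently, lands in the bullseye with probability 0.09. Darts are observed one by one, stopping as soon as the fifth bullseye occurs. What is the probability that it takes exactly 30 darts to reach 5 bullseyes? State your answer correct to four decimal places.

Y = trial on which the fifth success occurs; negative binomial, r=5, p=0.09.
P(Y=30) = C(29,4) · p^5 · (1−p)^25
= 23751 · 5.9049e-06 · 0.094631 = 0.013272

0.0133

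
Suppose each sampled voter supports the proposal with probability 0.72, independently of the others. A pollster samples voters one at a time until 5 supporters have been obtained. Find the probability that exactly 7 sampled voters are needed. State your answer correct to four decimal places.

0.2275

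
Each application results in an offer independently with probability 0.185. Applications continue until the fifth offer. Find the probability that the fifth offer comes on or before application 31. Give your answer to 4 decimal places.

0.7039

Finishing within 31 applications ⇔ at least 5 successes in the first 31. With X ~ Binomial(31, 0.185), P(Y ≤ 31) = 1 − P(X ≤ 4).
  k=0: C(31,0)·0.185^0·0.815^31 = 0.001762
  k=1: C(31,1)·0.185^1·0.815^30 = 0.012395
  k=2: C(31,2)·0.185^2·0.815^29 = 0.042205
  k=3: C(31,3)·0.185^3·0.815^28 = 0.092610
  k=4: C(31,4)·0.185^4·0.815^27 = 0.147153
1 − 0.296126 = 0.703874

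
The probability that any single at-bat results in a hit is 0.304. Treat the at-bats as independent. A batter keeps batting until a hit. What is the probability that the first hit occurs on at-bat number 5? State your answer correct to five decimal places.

Geometric (trials to first success), p = 0.304.
P(Y = 5) = (1−p)^4 · p = 0.23466 · 0.304 = 0.0713363

0.07134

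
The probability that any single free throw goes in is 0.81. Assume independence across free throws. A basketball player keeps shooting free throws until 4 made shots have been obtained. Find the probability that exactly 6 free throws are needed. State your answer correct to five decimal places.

0.15540

Y = trial on which the fourth success occurs; negative binomial, r=4, p=0.81.
P(Y=6) = C(5,3) · p^4 · (1−p)^2
= 10 · 0.43047 · 0.0361 = 0.1553987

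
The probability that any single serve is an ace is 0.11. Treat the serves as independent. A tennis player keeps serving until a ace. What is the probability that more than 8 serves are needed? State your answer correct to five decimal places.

0.39366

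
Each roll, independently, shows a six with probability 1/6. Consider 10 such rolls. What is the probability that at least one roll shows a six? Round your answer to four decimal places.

0.8385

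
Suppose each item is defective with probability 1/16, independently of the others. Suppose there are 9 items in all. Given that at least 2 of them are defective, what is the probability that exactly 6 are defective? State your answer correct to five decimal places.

0.00004

X ~ Binomial(9, 0.0625). Want P(X=6 | X≥2) = P(X=6) / P(X≥2).
P(X=6) = C(9,6)·0.0625^6·0.9375^3 = 0.0000041
P(X≥2) = 1 − 0.5594245 − 0.3356547 = 0.1049208
Ratio = 0.0000041 / 0.1049208 = 0.0000393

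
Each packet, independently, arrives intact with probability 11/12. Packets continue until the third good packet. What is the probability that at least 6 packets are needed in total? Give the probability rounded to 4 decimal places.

Needing more than 5 packets ⇔ fewer than 3 successes in the first 5. With X ~ Binomial(5, 0.916667), P(Y > 5) = P(X ≤ 2).
  k=0: C(5,0)·0.916667^0·0.083333^5 = 0.000004
  k=1: C(5,1)·0.916667^1·0.083333^4 = 0.000221
  k=2: C(5,2)·0.916667^2·0.083333^3 = 0.004863
P(X ≤ 2) = 0.005088

0.0051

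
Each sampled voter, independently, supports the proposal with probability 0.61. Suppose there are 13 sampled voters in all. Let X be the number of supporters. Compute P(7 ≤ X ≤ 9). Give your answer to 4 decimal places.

0.6058

X ~ Binomial(13, 0.61); P(7 ≤ X ≤ 9) = Σ C(13,k) p^k (1−p)^(13−k) over k:
  k=7: C(13,7)·0.61^7·0.39^6 = 0.189764
  k=8: C(13,8)·0.61^8·0.39^5 = 0.222608
  k=9: C(13,9)·0.61^9·0.39^4 = 0.193434
Total = 0.605806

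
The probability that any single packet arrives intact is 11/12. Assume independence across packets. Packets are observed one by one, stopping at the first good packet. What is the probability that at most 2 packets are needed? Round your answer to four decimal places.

0.9931

Y = number of packets to the first success; geometric, p = 0.916667.
P(Y ≤ 2) = 1 − (1−p)^2 = 1 − 0.006944 = 0.993056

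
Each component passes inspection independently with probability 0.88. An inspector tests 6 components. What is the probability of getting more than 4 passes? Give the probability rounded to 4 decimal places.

0.8444

X ~ Binomial(6, 0.88); P(X ≥ 5) = Σ C(6,k) p^k (1−p)^(6−k) over k:
  k=5: C(6,5)·0.88^5·0.12^1 = 0.379967
  k=6: C(6,6)·0.88^6·0.12^0 = 0.464404
Total = 0.844371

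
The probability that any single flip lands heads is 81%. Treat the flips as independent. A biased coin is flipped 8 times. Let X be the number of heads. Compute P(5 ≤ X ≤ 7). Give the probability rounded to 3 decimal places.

X ~ Binomial(8, 0.81); P(5 ≤ X ≤ 7) = Σ C(8,k) p^k (1−p)^(8−k) over k:
  k=5: C(8,5)·0.81^5·0.19^3 = 0.13393
  k=6: C(8,6)·0.81^6·0.19^2 = 0.28548
  k=7: C(8,7)·0.81^7·0.19^1 = 0.34773
Total = 0.76714

0.767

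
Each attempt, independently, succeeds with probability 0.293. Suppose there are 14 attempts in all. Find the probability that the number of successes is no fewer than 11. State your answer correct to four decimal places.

0.0002

X ~ Binomial(14, 0.293); P(X ≥ 11) = Σ C(14,k) p^k (1−p)^(14−k) over k:
  k=11: C(14,11)·0.293^11·0.707^3 = 0.000176
  k=12: C(14,12)·0.293^12·0.707^2 = 0.000018
  k=13: C(14,13)·0.293^13·0.707^1 = 0.000001
  k=14: C(14,14)·0.293^14·0.707^0 = 0.000000
Total = 0.000195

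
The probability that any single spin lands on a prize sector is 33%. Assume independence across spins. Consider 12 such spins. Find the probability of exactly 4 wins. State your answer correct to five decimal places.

X ~ Binomial(n=12, p=0.33).
P(X=4) = C(12,4) · p^4 · (1−p)^8
= 495 · 0.011859 · 0.040607 = 0.2383743

0.23837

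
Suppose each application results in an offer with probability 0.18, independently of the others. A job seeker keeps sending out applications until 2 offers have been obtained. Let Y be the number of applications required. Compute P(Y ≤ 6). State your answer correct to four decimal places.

0.2956

Finishing within 6 applications ⇔ at least 2 successes in the first 6. With X ~ Binomial(6, 0.18), P(Y ≤ 6) = 1 − P(X ≤ 1).
  k=0: C(6,0)·0.18^0·0.82^6 = 0.304007
  k=1: C(6,1)·0.18^1·0.82^5 = 0.400399
1 − 0.704406 = 0.295594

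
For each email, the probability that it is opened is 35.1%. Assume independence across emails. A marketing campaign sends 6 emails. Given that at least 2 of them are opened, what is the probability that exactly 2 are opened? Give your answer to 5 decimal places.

0.48017

X ~ Binomial(6, 0.351). Want P(X=2 | X≥2) = P(X=2) / P(X≥2).
P(X=2) = C(6,2)·0.351^2·0.649^4 = 0.3278569
P(X≥2) = 1 − 0.0747254 − 0.2424833 = 0.6827913
Ratio = 0.3278569 / 0.6827913 = 0.4801714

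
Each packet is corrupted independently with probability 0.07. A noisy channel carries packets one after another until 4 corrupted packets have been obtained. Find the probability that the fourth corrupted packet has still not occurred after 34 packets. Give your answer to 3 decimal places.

Needing more than 34 packets ⇔ fewer than 4 successes in the first 34. With X ~ Binomial(34, 0.07), P(Y > 34) = P(X ≤ 3).
  k=0: C(34,0)·0.07^0·0.93^34 = 0.08480
  k=1: C(34,1)·0.07^1·0.93^33 = 0.21703
  k=2: C(34,2)·0.07^2·0.93^32 = 0.26953
  k=3: C(34,3)·0.07^3·0.93^31 = 0.21640
P(X ≤ 3) = 0.78777

0.788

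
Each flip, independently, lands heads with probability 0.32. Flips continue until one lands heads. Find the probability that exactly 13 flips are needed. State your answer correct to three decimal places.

Geometric (trials to first success), p = 0.32.
P(Y = 13) = (1−p)^12 · p = 0.0097748 · 0.32 = 0.00313

0.003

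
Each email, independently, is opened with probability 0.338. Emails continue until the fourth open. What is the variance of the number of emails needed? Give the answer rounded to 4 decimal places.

Y = total emails until the fourth success; negative binomial with r=4, p=0.338.
Var(Y) = r(1−p)/p² = 4·0.662 / 0.338² = 23.178460

23.1785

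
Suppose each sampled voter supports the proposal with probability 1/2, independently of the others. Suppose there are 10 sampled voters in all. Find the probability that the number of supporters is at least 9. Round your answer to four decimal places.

0.0107

X ~ Binomial(10, 0.50); P(X ≥ 9) = Σ C(10,k) p^k (1−p)^(10−k) over k:
  k=9: C(10,9)·0.50^9·0.50^1 = 0.009766
  k=10: C(10,10)·0.50^10·0.50^0 = 0.000977
Total = 0.010742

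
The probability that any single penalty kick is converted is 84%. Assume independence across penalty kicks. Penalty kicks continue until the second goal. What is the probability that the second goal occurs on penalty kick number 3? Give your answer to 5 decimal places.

Y = trial on which the second success occurs; negative binomial, r=2, p=0.84.
P(Y=3) = C(2,1) · p^2 · (1−p)^1
= 2 · 0.7056 · 0.16 = 0.2257920

0.22579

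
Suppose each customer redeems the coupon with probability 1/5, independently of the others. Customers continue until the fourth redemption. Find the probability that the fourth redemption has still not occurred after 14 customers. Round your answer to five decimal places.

Needing more than 14 customers ⇔ fewer than 4 successes in the first 14. With X ~ Binomial(14, 0.20), P(Y > 14) = P(X ≤ 3).
  k=0: C(14,0)·0.20^0·0.80^14 = 0.0439805
  k=1: C(14,1)·0.20^1·0.80^13 = 0.1539316
  k=2: C(14,2)·0.20^2·0.80^12 = 0.2501389
  k=3: C(14,3)·0.20^3·0.80^11 = 0.2501389
P(X ≤ 3) = 0.6981899

0.69819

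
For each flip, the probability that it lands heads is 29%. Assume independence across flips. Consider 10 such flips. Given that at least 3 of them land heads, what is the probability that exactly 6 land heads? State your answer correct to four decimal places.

X ~ Binomial(10, 0.29). Want P(X=6 | X≥3) = P(X=6) / P(X≥3).
P(X=6) = C(10,6)·0.29^6·0.71^4 = 0.031742
P(X≥3) = 1 − 0.032552 − 0.132961 − 0.244385 = 0.590101
Ratio = 0.031742 / 0.590101 = 0.053792

0.0538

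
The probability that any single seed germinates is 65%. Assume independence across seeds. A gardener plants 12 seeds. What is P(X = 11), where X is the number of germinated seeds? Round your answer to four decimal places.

0.0368

X ~ Binomial(n=12, p=0.65).
P(X=11) = C(12,11) · p^11 · (1−p)^1
= 12 · 0.0087508 · 0.35 = 0.036753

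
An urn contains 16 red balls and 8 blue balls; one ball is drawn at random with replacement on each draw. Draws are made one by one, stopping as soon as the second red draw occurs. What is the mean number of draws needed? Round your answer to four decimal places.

3.0000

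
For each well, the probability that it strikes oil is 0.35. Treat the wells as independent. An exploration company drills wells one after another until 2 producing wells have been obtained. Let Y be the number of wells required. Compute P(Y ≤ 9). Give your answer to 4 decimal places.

Finishing within 9 wells ⇔ at least 2 successes in the first 9. With X ~ Binomial(9, 0.35), P(Y ≤ 9) = 1 − P(X ≤ 1).
  k=0: C(9,0)·0.35^0·0.65^9 = 0.020712
  k=1: C(9,1)·0.35^1·0.65^8 = 0.100373
1 − 0.121085 = 0.878915

0.8789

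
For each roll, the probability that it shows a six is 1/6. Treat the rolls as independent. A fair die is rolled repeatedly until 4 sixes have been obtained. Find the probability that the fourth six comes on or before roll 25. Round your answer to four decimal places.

Finishing within 25 rolls ⇔ at least 4 successes in the first 25. With X ~ Binomial(25, 0.166667), P(Y ≤ 25) = 1 − P(X ≤ 3).
  k=0: C(25,0)·0.166667^0·0.833333^25 = 0.010483
  k=1: C(25,1)·0.166667^1·0.833333^24 = 0.052413
  k=2: C(25,2)·0.166667^2·0.833333^23 = 0.125791
  k=3: C(25,3)·0.166667^3·0.833333^22 = 0.192880
1 − 0.381566 = 0.618434

0.6184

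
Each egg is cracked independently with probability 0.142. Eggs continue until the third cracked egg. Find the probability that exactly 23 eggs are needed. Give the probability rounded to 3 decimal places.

0.031

Y = trial on which the third success occurs; negative binomial, r=3, p=0.142.
P(Y=23) = C(22,2) · p^3 · (1−p)^20
= 231 · 0.0028633 · 0.046746 = 0.03092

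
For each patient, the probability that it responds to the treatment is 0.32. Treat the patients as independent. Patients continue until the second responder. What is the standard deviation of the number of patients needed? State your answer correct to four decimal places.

Y = total patients until the second success; negative binomial with r=2, p=0.32.
SD(Y) = √[r(1−p)/p²] = √(13.281250) = 3.644345

3.6443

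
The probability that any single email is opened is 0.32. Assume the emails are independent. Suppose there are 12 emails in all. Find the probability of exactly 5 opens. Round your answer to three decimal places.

X ~ Binomial(n=12, p=0.32).
P(X=5) = C(12,5) · p^5 · (1−p)^7
= 792 · 0.0033554 · 0.06723 = 0.17866

0.179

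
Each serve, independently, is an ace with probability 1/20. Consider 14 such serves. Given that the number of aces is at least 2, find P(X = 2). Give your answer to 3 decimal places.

X ~ Binomial(14, 0.05). Want P(X=2 | X≥2) = P(X=2) / P(X≥2).
P(X=2) = C(14,2)·0.05^2·0.95^12 = 0.12293
P(X≥2) = 1 − 0.48767 − 0.35934 = 0.15299
Ratio = 0.12293 / 0.15299 = 0.80355

0.804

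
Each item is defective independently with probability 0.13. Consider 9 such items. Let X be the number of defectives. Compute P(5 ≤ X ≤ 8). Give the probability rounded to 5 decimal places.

0.00296

X ~ Binomial(9, 0.13); P(5 ≤ X ≤ 8) = Σ C(9,k) p^k (1−p)^(9−k) over k:
  k=5: C(9,5)·0.13^5·0.87^4 = 0.0026802
  k=6: C(9,6)·0.13^6·0.87^3 = 0.0002670
  k=7: C(9,7)·0.13^7·0.87^2 = 0.0000171
  k=8: C(9,8)·0.13^8·0.87^1 = 0.0000006
Total = 0.0029649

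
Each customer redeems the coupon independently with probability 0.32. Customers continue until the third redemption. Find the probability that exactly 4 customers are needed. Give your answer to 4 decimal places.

0.0668

Y = trial on which the third success occurs; negative binomial, r=3, p=0.32.
P(Y=4) = C(3,2) · p^3 · (1−p)^1
= 3 · 0.032768 · 0.68 = 0.066847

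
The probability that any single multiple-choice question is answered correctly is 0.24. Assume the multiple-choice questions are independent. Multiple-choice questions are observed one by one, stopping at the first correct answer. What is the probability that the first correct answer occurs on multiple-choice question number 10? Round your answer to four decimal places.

0.0203

Geometric (trials to first success), p = 0.24.
P(Y = 10) = (1−p)^9 · p = 0.084591 · 0.24 = 0.020302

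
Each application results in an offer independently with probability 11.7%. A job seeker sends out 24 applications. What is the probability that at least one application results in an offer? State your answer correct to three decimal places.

P(at least one) = 1 − P(none) = 1 − (1 − 0.117)^24
= 1 − 0.05047 = 0.94953

0.950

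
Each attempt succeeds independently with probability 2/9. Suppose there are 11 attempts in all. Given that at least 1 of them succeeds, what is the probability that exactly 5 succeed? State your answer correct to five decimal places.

0.05915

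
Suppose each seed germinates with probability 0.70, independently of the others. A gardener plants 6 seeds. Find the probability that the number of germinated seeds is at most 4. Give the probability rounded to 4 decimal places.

0.5798

X ~ Binomial(6, 0.70); P(X ≤ 4) = Σ C(6,k) p^k (1−p)^(6−k) over k:
  k=0: C(6,0)·0.70^0·0.30^6 = 0.000729
  k=1: C(6,1)·0.70^1·0.30^5 = 0.010206
  k=2: C(6,2)·0.70^2·0.30^4 = 0.059535
  k=3: C(6,3)·0.70^3·0.30^3 = 0.185220
  k=4: C(6,4)·0.70^4·0.30^2 = 0.324135
Total = 0.579825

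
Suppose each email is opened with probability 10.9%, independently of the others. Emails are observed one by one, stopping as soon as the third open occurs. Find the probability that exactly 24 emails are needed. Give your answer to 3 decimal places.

0.029

Y = trial on which the third success occurs; negative binomial, r=3, p=0.109.
P(Y=24) = C(23,2) · p^3 · (1−p)^21
= 253 · 0.001295 · 0.0886 = 0.02903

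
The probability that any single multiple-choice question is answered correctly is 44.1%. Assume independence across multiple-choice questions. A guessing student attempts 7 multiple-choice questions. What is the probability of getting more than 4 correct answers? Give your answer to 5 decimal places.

0.14148

X ~ Binomial(7, 0.441); P(X ≥ 5) = Σ C(7,k) p^k (1−p)^(7−k) over k:
  k=5: C(7,5)·0.441^5·0.559^2 = 0.1094551
  k=6: C(7,6)·0.441^6·0.559^1 = 0.0287834
  k=7: C(7,7)·0.441^7·0.559^0 = 0.0032439
Total = 0.1414823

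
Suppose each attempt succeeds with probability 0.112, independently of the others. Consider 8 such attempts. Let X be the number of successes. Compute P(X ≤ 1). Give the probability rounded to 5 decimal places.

X ~ Binomial(8, 0.112); P(X ≤ 1) = Σ C(8,k) p^k (1−p)^(8−k) over k:
  k=0: C(8,0)·0.112^0·0.888^8 = 0.3866373
  k=1: C(8,1)·0.112^1·0.888^7 = 0.3901205
Total = 0.7767578

0.77676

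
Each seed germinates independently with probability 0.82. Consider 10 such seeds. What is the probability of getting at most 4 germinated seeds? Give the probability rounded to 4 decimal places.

0.0037

X ~ Binomial(10, 0.82); P(X ≤ 4) = Σ C(10,k) p^k (1−p)^(10−k) over k:
  k=0: C(10,0)·0.82^0·0.18^10 = 0.000000
  k=1: C(10,1)·0.82^1·0.18^9 = 0.000002
  k=2: C(10,2)·0.82^2·0.18^8 = 0.000033
  k=3: C(10,3)·0.82^3·0.18^7 = 0.000405
  k=4: C(10,4)·0.82^4·0.18^6 = 0.003229
Total = 0.003669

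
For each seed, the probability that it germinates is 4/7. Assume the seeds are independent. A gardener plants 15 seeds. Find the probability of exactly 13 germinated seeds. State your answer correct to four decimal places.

X ~ Binomial(n=15, p=0.571429).
P(X=13) = C(15,13) · p^13 · (1−p)^2
= 105 · 0.00069264 · 0.18367 = 0.013358

0.0134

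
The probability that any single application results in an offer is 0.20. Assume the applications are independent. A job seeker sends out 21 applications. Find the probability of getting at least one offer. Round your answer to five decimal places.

0.99078

P(at least one) = 1 − P(none) = 1 − (1 − 0.20)^21
= 1 − 0.0092234 = 0.9907766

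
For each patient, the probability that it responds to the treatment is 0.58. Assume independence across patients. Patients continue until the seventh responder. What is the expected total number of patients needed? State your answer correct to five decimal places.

Y = total patients until the seventh success; negative binomial with r=7, p=0.58.
E[Y] = r / p = 7 / 0.58 = 12.0689655

12.06897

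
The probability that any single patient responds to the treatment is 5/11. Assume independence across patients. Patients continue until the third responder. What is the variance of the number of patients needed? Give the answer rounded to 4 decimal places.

Y = total patients until the third success; negative binomial with r=3, p=0.454545.
Var(Y) = r(1−p)/p² = 3·0.545455 / 0.454545² = 7.920000

7.9200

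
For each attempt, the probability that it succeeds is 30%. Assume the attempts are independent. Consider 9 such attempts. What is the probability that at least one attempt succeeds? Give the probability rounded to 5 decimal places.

0.95965

P(at least one) = 1 − P(none) = 1 − (1 − 0.30)^9
= 1 − 0.0403536 = 0.9596464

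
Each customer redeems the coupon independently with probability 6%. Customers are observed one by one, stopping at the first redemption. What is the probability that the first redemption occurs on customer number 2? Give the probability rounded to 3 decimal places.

Geometric (trials to first success), p = 0.06.
P(Y = 2) = (1−p)^1 · p = 0.94 · 0.06 = 0.05640

0.056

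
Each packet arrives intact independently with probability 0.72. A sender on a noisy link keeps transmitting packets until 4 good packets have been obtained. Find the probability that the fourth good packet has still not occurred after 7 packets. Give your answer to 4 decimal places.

0.1016

Needing more than 7 packets ⇔ fewer than 4 successes in the first 7. With X ~ Binomial(7, 0.72), P(Y > 7) = P(X ≤ 3).
  k=0: C(7,0)·0.72^0·0.28^7 = 0.000135
  k=1: C(7,1)·0.72^1·0.28^6 = 0.002429
  k=2: C(7,2)·0.72^2·0.28^5 = 0.018736
  k=3: C(7,3)·0.72^3·0.28^4 = 0.080297
P(X ≤ 3) = 0.101596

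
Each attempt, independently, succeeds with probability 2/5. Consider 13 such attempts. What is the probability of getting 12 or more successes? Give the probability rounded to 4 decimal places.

X ~ Binomial(13, 0.40); P(X ≥ 12) = Σ C(13,k) p^k (1−p)^(13−k) over k:
  k=12: C(13,12)·0.40^12·0.60^1 = 0.000131
  k=13: C(13,13)·0.40^13·0.60^0 = 0.000007
Total = 0.000138

0.0001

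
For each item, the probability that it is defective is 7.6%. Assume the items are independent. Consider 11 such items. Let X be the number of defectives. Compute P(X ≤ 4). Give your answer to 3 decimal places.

X ~ Binomial(11, 0.076); P(X ≤ 4) = Σ C(11,k) p^k (1−p)^(11−k) over k:
  k=0: C(11,0)·0.076^0·0.924^11 = 0.41917
  k=1: C(11,1)·0.076^1·0.924^10 = 0.37925
  k=2: C(11,2)·0.076^2·0.924^9 = 0.15597
  k=3: C(11,3)·0.076^3·0.924^8 = 0.03849
  k=4: C(11,4)·0.076^4·0.924^7 = 0.00633
Total = 0.99921

0.999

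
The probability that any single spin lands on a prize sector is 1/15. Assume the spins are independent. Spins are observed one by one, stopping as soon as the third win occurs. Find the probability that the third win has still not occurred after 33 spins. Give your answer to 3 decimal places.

Needing more than 33 spins ⇔ fewer than 3 successes in the first 33. With X ~ Binomial(33, 0.066667), P(Y > 33) = P(X ≤ 2).
  k=0: C(33,0)·0.066667^0·0.933333^33 = 0.10262
  k=1: C(33,1)·0.066667^1·0.933333^32 = 0.24188
  k=2: C(33,2)·0.066667^2·0.933333^31 = 0.27643
P(X ≤ 2) = 0.62093

0.621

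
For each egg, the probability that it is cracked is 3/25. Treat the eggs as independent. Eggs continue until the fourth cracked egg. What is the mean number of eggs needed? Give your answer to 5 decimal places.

Y = total eggs until the fourth success; negative binomial with r=4, p=0.12.
E[Y] = r / p = 4 / 0.12 = 33.3333333

33.33333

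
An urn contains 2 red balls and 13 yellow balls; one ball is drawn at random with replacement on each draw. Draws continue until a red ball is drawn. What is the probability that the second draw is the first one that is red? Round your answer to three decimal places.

0.116

Geometric (trials to first success), p = 0.133333.
P(Y = 2) = (1−p)^1 · p = 0.86667 · 0.133333 = 0.11556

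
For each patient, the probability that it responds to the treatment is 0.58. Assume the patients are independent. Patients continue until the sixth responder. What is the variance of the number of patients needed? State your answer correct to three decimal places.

7.491

Y = total patients until the sixth success; negative binomial with r=6, p=0.58.
Var(Y) = r(1−p)/p² = 6·0.42 / 0.58² = 7.49108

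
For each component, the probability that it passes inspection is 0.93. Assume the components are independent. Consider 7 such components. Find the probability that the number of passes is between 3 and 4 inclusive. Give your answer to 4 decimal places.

0.0097

X ~ Binomial(7, 0.93); P(3 ≤ X ≤ 4) = Σ C(7,k) p^k (1−p)^(7−k) over k:
  k=3: C(7,3)·0.93^3·0.07^4 = 0.000676
  k=4: C(7,4)·0.93^4·0.07^3 = 0.008980
Total = 0.009656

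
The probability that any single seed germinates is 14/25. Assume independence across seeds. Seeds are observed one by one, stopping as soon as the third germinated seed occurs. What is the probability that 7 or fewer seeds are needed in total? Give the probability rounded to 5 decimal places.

0.85976

Finishing within 7 seeds ⇔ at least 3 successes in the first 7. With X ~ Binomial(7, 0.56), P(Y ≤ 7) = 1 − P(X ≤ 2).
  k=0: C(7,0)·0.56^0·0.44^7 = 0.0031928
  k=1: C(7,1)·0.56^1·0.44^6 = 0.0284448
  k=2: C(7,2)·0.56^2·0.44^5 = 0.1086072
1 − 0.1402448 = 0.8597552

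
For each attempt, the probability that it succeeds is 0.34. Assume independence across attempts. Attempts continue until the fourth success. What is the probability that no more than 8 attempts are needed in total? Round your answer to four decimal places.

Finishing within 8 attempts ⇔ at least 4 successes in the first 8. With X ~ Binomial(8, 0.34), P(Y ≤ 8) = 1 − P(X ≤ 3).
  k=0: C(8,0)·0.34^0·0.66^8 = 0.036004
  k=1: C(8,1)·0.34^1·0.66^7 = 0.148380
  k=2: C(8,2)·0.34^2·0.66^6 = 0.267534
  k=3: C(8,3)·0.34^3·0.66^5 = 0.275641
1 − 0.727560 = 0.272440

0.2724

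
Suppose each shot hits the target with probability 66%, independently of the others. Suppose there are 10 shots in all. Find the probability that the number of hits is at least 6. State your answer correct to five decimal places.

X ~ Binomial(10, 0.66); P(X ≥ 6) = Σ C(10,k) p^k (1−p)^(10−k) over k:
  k=6: C(10,6)·0.66^6·0.34^4 = 0.2319522
  k=7: C(10,7)·0.66^7·0.34^3 = 0.2572916
  k=8: C(10,8)·0.66^8·0.34^2 = 0.1872931
  k=9: C(10,9)·0.66^9·0.34^1 = 0.0807931
  k=10: C(10,10)·0.66^10·0.34^0 = 0.0156834
Total = 0.7730134

0.77301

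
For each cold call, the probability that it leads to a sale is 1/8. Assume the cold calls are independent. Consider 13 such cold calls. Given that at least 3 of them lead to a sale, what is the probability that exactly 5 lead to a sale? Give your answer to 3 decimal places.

0.063

X ~ Binomial(13, 0.125). Want P(X=5 | X≥3) = P(X=5) / P(X≥3).
P(X=5) = C(13,5)·0.125^5·0.875^8 = 0.01350
P(X≥3) = 1 − 0.17624 − 0.32730 − 0.28055 = 0.21591
Ratio = 0.01350 / 0.21591 = 0.06251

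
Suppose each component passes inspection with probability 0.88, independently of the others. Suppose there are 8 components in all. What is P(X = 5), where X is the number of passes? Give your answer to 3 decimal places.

0.051

X ~ Binomial(n=8, p=0.88).
P(X=5) = C(8,5) · p^5 · (1−p)^3
= 56 · 0.52773 · 0.001728 = 0.05107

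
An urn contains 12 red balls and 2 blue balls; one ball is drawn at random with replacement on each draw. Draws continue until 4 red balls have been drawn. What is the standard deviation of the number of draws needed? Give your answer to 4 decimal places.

0.8819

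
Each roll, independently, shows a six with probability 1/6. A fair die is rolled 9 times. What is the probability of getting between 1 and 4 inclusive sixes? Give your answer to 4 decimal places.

X ~ Binomial(9, 0.166667); P(1 ≤ X ≤ 4) = Σ C(9,k) p^k (1−p)^(9−k) over k:
  k=1: C(9,1)·0.166667^1·0.833333^8 = 0.348852
  k=2: C(9,2)·0.166667^2·0.833333^7 = 0.279082
  k=3: C(9,3)·0.166667^3·0.833333^6 = 0.130238
  k=4: C(9,4)·0.166667^4·0.833333^5 = 0.039071
Total = 0.797243

0.7972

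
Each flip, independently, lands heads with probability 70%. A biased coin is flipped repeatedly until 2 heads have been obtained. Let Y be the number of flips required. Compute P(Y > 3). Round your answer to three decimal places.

Needing more than 3 flips ⇔ fewer than 2 successes in the first 3. With X ~ Binomial(3, 0.70), P(Y > 3) = P(X ≤ 1).
  k=0: C(3,0)·0.70^0·0.30^3 = 0.02700
  k=1: C(3,1)·0.70^1·0.30^2 = 0.18900
P(X ≤ 1) = 0.21600

0.216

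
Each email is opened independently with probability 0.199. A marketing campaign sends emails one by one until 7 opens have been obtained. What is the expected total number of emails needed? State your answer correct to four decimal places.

35.1759

Y = total emails until the seventh success; negative binomial with r=7, p=0.199.
E[Y] = r / p = 7 / 0.199 = 35.175879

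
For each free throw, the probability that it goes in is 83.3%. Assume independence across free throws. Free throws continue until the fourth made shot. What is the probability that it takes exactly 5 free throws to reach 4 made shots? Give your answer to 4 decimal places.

Y = trial on which the fourth success occurs; negative binomial, r=4, p=0.833.
P(Y=5) = C(4,3) · p^4 · (1−p)^1
= 4 · 0.48148 · 0.167 = 0.321630

0.3216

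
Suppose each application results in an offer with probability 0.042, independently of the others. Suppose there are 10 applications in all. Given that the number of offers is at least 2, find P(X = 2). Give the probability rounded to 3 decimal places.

X ~ Binomial(10, 0.042). Want P(X=2 | X≥2) = P(X=2) / P(X≥2).
P(X=2) = C(10,2)·0.042^2·0.958^8 = 0.05632
P(X≥2) = 1 − 0.65111 − 0.28546 = 0.06343
Ratio = 0.05632 / 0.06343 = 0.88781

0.888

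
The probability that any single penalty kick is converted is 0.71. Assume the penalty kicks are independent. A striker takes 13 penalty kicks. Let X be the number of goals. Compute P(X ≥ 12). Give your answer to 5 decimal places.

X ~ Binomial(13, 0.71); P(X ≥ 12) = Σ C(13,k) p^k (1−p)^(13−k) over k:
  k=12: C(13,12)·0.71^12·0.29^1 = 0.0618645
  k=13: C(13,13)·0.71^13·0.29^0 = 0.0116509
Total = 0.0735154

0.07352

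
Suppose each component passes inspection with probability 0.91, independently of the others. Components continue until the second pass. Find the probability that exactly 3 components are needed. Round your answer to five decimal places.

0.14906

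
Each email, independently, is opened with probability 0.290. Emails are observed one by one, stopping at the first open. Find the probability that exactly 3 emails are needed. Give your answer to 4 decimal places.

0.1462

Geometric (trials to first success), p = 0.29.
P(Y = 3) = (1−p)^2 · p = 0.5041 · 0.29 = 0.146189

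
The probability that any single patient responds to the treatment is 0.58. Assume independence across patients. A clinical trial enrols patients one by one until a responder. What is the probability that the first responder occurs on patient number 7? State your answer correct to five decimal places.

Geometric (trials to first success), p = 0.58.
P(Y = 7) = (1−p)^6 · p = 0.005489 · 0.58 = 0.0031836

0.00318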